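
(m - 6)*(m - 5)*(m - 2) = m^3 - 13*m^2 + 52*m - 60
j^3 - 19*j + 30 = (j - 3)*(j - 2)*(j + 5)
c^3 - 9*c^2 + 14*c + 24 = (c - 6)*(c - 4)*(c + 1)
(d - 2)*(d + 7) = d^2 + 5*d - 14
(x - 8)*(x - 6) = x^2 - 14*x + 48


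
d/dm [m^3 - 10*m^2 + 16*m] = 3*m^2 - 20*m + 16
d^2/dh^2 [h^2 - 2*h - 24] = 2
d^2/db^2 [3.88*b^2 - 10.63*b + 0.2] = 7.76000000000000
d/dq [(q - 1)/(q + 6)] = 7/(q + 6)^2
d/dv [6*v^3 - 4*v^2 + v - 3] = 18*v^2 - 8*v + 1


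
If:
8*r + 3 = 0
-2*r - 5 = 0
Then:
No Solution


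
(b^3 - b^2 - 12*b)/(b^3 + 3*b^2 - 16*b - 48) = b/(b + 4)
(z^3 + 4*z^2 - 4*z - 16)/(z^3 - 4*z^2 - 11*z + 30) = (z^2 + 6*z + 8)/(z^2 - 2*z - 15)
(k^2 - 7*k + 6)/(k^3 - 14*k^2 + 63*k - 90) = (k - 1)/(k^2 - 8*k + 15)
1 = 1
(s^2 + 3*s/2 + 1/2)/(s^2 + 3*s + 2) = (s + 1/2)/(s + 2)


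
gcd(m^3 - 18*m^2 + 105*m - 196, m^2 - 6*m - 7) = m - 7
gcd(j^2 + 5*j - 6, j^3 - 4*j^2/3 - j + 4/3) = j - 1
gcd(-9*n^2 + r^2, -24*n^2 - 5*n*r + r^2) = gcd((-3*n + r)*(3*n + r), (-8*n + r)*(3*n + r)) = 3*n + r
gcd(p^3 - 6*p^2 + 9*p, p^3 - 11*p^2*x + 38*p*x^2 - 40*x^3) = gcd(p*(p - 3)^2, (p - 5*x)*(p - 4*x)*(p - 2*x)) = 1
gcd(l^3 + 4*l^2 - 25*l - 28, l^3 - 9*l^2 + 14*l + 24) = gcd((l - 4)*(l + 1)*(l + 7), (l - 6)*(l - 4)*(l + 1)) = l^2 - 3*l - 4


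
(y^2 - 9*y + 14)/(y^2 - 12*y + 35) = (y - 2)/(y - 5)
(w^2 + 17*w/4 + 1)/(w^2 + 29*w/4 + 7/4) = (w + 4)/(w + 7)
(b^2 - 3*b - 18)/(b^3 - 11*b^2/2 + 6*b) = 2*(b^2 - 3*b - 18)/(b*(2*b^2 - 11*b + 12))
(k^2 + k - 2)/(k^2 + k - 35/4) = 4*(k^2 + k - 2)/(4*k^2 + 4*k - 35)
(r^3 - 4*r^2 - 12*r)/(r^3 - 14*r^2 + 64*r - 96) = r*(r + 2)/(r^2 - 8*r + 16)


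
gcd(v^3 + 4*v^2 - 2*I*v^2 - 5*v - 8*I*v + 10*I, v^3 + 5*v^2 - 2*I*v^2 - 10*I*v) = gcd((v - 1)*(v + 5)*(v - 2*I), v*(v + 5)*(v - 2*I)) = v^2 + v*(5 - 2*I) - 10*I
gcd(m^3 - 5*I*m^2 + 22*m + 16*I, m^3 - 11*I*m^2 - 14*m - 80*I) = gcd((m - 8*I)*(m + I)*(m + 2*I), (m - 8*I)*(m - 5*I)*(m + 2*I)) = m^2 - 6*I*m + 16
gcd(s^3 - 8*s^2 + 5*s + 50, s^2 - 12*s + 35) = s - 5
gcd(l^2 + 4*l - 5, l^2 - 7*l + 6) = l - 1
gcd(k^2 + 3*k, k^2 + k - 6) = k + 3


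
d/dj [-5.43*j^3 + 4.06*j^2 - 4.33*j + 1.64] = -16.29*j^2 + 8.12*j - 4.33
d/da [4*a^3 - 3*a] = 12*a^2 - 3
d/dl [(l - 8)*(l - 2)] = 2*l - 10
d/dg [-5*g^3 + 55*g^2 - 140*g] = -15*g^2 + 110*g - 140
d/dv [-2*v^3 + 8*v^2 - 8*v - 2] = -6*v^2 + 16*v - 8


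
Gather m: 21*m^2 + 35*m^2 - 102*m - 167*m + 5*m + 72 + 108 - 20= 56*m^2 - 264*m + 160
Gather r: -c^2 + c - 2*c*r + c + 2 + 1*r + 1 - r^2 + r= -c^2 + 2*c - r^2 + r*(2 - 2*c) + 3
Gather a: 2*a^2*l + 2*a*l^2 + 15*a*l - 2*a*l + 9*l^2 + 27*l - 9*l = 2*a^2*l + a*(2*l^2 + 13*l) + 9*l^2 + 18*l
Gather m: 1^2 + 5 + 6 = 12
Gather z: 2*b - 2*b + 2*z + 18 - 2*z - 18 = 0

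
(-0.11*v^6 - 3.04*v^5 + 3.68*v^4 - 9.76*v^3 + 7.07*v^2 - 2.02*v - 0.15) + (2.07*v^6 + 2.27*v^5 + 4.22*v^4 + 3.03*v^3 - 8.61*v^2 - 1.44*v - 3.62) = 1.96*v^6 - 0.77*v^5 + 7.9*v^4 - 6.73*v^3 - 1.54*v^2 - 3.46*v - 3.77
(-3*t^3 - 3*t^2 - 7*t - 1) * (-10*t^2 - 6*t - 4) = 30*t^5 + 48*t^4 + 100*t^3 + 64*t^2 + 34*t + 4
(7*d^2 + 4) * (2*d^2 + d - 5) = 14*d^4 + 7*d^3 - 27*d^2 + 4*d - 20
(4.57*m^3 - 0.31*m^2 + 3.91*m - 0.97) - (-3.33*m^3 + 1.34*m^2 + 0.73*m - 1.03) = 7.9*m^3 - 1.65*m^2 + 3.18*m + 0.0600000000000001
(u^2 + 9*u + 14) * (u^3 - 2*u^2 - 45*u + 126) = u^5 + 7*u^4 - 49*u^3 - 307*u^2 + 504*u + 1764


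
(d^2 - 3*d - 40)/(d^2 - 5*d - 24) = (d + 5)/(d + 3)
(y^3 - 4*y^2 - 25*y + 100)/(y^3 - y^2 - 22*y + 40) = (y - 5)/(y - 2)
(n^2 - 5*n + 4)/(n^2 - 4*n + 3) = (n - 4)/(n - 3)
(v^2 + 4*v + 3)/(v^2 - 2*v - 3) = (v + 3)/(v - 3)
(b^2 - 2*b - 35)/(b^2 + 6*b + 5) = (b - 7)/(b + 1)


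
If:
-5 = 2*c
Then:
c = -5/2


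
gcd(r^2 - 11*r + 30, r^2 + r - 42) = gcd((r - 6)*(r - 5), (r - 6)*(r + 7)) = r - 6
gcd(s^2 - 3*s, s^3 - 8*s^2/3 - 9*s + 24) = s - 3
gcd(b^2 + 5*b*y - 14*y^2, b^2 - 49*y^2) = b + 7*y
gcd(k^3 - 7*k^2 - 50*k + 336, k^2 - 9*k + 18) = k - 6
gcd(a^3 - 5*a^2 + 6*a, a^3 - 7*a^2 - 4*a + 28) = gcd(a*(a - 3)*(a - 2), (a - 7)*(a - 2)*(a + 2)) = a - 2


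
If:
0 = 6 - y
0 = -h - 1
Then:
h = -1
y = 6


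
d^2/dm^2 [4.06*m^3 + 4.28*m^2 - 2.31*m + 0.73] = 24.36*m + 8.56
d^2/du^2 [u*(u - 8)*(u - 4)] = 6*u - 24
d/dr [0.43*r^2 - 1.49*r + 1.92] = 0.86*r - 1.49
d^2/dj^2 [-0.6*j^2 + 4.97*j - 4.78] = -1.20000000000000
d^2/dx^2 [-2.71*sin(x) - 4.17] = 2.71*sin(x)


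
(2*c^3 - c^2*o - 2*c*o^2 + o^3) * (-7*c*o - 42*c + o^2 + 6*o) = -14*c^4*o - 84*c^4 + 9*c^3*o^2 + 54*c^3*o + 13*c^2*o^3 + 78*c^2*o^2 - 9*c*o^4 - 54*c*o^3 + o^5 + 6*o^4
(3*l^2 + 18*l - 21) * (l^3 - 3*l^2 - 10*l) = 3*l^5 + 9*l^4 - 105*l^3 - 117*l^2 + 210*l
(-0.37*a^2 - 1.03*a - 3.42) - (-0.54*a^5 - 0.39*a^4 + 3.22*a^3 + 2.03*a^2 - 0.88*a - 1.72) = 0.54*a^5 + 0.39*a^4 - 3.22*a^3 - 2.4*a^2 - 0.15*a - 1.7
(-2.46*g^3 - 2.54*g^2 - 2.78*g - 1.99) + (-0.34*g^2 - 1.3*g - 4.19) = -2.46*g^3 - 2.88*g^2 - 4.08*g - 6.18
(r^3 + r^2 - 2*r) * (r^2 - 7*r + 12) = r^5 - 6*r^4 + 3*r^3 + 26*r^2 - 24*r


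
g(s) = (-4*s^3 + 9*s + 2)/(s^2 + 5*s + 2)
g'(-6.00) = 35.94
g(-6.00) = 101.50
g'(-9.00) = 0.20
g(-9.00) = 74.66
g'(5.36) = -3.15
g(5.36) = -9.83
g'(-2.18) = 10.69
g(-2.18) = -5.74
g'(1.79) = -1.87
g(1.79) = -0.34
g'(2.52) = -2.31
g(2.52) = -1.88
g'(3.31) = -2.64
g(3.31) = -3.84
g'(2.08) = -2.07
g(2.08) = -0.91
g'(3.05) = -2.54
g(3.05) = -3.17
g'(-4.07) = 337.92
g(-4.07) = -131.67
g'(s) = (9 - 12*s^2)/(s^2 + 5*s + 2) + (-2*s - 5)*(-4*s^3 + 9*s + 2)/(s^2 + 5*s + 2)^2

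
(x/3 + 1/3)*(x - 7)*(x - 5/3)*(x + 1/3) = x^4/3 - 22*x^3/9 + 4*x^2/27 + 38*x/9 + 35/27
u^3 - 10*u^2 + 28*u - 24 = (u - 6)*(u - 2)^2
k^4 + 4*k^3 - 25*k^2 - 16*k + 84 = (k - 3)*(k - 2)*(k + 2)*(k + 7)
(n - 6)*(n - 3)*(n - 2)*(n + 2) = n^4 - 9*n^3 + 14*n^2 + 36*n - 72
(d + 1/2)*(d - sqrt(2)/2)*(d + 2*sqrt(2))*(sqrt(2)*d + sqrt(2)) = sqrt(2)*d^4 + 3*sqrt(2)*d^3/2 + 3*d^3 - 3*sqrt(2)*d^2/2 + 9*d^2/2 - 3*sqrt(2)*d + 3*d/2 - sqrt(2)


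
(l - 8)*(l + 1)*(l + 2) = l^3 - 5*l^2 - 22*l - 16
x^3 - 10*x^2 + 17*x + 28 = (x - 7)*(x - 4)*(x + 1)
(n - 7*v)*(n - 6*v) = n^2 - 13*n*v + 42*v^2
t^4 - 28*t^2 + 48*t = t*(t - 4)*(t - 2)*(t + 6)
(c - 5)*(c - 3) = c^2 - 8*c + 15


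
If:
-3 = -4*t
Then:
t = 3/4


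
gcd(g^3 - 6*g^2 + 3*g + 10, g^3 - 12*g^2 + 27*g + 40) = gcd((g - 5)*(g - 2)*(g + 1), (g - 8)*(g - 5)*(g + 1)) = g^2 - 4*g - 5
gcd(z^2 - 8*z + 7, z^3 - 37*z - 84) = z - 7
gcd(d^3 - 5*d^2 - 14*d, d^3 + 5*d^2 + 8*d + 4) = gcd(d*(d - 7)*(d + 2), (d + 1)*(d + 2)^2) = d + 2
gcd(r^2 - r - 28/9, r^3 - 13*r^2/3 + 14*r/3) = r - 7/3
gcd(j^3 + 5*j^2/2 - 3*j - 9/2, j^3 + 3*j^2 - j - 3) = j^2 + 4*j + 3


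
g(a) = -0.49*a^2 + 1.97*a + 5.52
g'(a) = 1.97 - 0.98*a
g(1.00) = 7.00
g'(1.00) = 0.99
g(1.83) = 7.48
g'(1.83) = 0.18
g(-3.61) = -7.98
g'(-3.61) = 5.51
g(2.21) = 7.48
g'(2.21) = -0.20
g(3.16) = 6.85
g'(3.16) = -1.13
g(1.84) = 7.49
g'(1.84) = 0.17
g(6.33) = -1.64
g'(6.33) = -4.23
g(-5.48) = -19.99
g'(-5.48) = 7.34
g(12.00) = -41.40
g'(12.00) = -9.79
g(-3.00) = -4.80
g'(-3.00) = 4.91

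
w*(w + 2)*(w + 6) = w^3 + 8*w^2 + 12*w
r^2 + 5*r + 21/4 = (r + 3/2)*(r + 7/2)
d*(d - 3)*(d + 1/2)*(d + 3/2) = d^4 - d^3 - 21*d^2/4 - 9*d/4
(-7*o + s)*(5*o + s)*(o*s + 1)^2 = -35*o^4*s^2 - 2*o^3*s^3 - 70*o^3*s + o^2*s^4 - 4*o^2*s^2 - 35*o^2 + 2*o*s^3 - 2*o*s + s^2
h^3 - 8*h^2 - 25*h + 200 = (h - 8)*(h - 5)*(h + 5)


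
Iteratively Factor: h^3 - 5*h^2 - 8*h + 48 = (h - 4)*(h^2 - h - 12) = (h - 4)*(h + 3)*(h - 4)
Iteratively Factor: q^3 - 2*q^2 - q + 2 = (q + 1)*(q^2 - 3*q + 2) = (q - 2)*(q + 1)*(q - 1)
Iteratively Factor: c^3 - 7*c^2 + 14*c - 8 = (c - 2)*(c^2 - 5*c + 4) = (c - 2)*(c - 1)*(c - 4)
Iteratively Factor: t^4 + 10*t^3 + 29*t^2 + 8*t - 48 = (t - 1)*(t^3 + 11*t^2 + 40*t + 48) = (t - 1)*(t + 3)*(t^2 + 8*t + 16) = (t - 1)*(t + 3)*(t + 4)*(t + 4)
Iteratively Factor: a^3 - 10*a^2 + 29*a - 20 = (a - 1)*(a^2 - 9*a + 20) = (a - 5)*(a - 1)*(a - 4)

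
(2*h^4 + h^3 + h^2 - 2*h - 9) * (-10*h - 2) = -20*h^5 - 14*h^4 - 12*h^3 + 18*h^2 + 94*h + 18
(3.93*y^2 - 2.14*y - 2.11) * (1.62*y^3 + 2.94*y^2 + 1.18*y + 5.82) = 6.3666*y^5 + 8.0874*y^4 - 5.0724*y^3 + 14.144*y^2 - 14.9446*y - 12.2802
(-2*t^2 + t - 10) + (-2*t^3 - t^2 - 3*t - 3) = -2*t^3 - 3*t^2 - 2*t - 13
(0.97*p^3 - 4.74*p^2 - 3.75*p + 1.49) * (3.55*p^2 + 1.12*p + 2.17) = 3.4435*p^5 - 15.7406*p^4 - 16.5164*p^3 - 9.1963*p^2 - 6.4687*p + 3.2333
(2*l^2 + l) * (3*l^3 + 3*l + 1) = 6*l^5 + 3*l^4 + 6*l^3 + 5*l^2 + l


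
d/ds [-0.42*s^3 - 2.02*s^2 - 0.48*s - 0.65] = -1.26*s^2 - 4.04*s - 0.48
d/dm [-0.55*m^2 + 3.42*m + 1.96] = 3.42 - 1.1*m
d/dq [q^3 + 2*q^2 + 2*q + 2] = 3*q^2 + 4*q + 2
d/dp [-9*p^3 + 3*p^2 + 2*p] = -27*p^2 + 6*p + 2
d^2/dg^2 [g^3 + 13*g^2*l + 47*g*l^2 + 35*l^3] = 6*g + 26*l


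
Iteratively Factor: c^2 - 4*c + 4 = (c - 2)*(c - 2)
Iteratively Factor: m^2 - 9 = (m - 3)*(m + 3)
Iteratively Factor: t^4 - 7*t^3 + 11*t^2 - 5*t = (t - 1)*(t^3 - 6*t^2 + 5*t) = (t - 1)^2*(t^2 - 5*t) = t*(t - 1)^2*(t - 5)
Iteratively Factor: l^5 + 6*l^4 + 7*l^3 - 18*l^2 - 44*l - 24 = (l + 3)*(l^4 + 3*l^3 - 2*l^2 - 12*l - 8) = (l - 2)*(l + 3)*(l^3 + 5*l^2 + 8*l + 4) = (l - 2)*(l + 2)*(l + 3)*(l^2 + 3*l + 2) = (l - 2)*(l + 2)^2*(l + 3)*(l + 1)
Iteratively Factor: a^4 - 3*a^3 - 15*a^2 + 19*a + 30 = (a + 3)*(a^3 - 6*a^2 + 3*a + 10) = (a + 1)*(a + 3)*(a^2 - 7*a + 10) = (a - 5)*(a + 1)*(a + 3)*(a - 2)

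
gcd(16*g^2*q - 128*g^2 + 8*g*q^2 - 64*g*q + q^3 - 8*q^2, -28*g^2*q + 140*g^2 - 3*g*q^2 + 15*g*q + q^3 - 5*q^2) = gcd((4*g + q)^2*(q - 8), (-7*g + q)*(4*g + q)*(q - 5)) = 4*g + q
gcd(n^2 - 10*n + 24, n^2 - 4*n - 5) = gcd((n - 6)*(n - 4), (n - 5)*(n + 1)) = 1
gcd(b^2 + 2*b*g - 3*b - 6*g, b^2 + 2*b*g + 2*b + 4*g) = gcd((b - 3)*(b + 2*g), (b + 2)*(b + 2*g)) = b + 2*g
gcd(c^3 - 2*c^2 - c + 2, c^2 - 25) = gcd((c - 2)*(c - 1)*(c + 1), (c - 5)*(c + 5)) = 1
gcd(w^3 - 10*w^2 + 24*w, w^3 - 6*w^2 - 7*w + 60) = w - 4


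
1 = 1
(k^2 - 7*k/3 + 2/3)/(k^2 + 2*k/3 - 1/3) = (k - 2)/(k + 1)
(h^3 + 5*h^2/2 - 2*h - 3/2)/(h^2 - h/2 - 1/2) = h + 3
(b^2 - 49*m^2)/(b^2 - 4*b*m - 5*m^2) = (-b^2 + 49*m^2)/(-b^2 + 4*b*m + 5*m^2)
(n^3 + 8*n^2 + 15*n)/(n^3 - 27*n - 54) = n*(n + 5)/(n^2 - 3*n - 18)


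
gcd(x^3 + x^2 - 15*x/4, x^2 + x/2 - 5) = x + 5/2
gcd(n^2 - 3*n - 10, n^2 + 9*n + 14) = n + 2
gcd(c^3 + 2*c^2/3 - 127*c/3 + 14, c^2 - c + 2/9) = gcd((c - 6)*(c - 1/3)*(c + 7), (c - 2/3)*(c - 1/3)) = c - 1/3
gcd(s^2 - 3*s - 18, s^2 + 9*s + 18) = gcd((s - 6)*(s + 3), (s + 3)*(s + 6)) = s + 3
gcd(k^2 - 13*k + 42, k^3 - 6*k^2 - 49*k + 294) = k^2 - 13*k + 42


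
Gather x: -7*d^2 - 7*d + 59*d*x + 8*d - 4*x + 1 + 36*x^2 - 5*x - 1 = -7*d^2 + d + 36*x^2 + x*(59*d - 9)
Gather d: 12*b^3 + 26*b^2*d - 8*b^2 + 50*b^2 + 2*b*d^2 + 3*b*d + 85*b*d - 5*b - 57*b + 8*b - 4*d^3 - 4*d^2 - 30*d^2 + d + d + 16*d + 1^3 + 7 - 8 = 12*b^3 + 42*b^2 - 54*b - 4*d^3 + d^2*(2*b - 34) + d*(26*b^2 + 88*b + 18)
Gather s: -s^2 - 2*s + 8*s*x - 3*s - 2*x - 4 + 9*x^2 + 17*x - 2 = -s^2 + s*(8*x - 5) + 9*x^2 + 15*x - 6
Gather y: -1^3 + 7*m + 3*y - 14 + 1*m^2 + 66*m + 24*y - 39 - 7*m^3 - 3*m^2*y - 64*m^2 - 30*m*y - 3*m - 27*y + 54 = -7*m^3 - 63*m^2 + 70*m + y*(-3*m^2 - 30*m)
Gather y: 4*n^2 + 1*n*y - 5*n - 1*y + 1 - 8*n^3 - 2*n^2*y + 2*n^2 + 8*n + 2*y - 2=-8*n^3 + 6*n^2 + 3*n + y*(-2*n^2 + n + 1) - 1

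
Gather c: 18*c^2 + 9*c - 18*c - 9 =18*c^2 - 9*c - 9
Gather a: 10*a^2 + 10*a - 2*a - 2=10*a^2 + 8*a - 2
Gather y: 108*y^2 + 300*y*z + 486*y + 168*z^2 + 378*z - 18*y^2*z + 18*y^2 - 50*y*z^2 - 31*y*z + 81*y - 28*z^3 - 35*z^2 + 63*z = y^2*(126 - 18*z) + y*(-50*z^2 + 269*z + 567) - 28*z^3 + 133*z^2 + 441*z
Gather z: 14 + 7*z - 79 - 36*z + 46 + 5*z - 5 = -24*z - 24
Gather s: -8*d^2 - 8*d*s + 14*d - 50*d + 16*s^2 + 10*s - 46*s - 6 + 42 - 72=-8*d^2 - 36*d + 16*s^2 + s*(-8*d - 36) - 36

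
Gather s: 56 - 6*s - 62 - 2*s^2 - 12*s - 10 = -2*s^2 - 18*s - 16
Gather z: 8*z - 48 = 8*z - 48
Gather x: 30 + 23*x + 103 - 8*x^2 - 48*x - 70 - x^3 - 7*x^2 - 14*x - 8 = -x^3 - 15*x^2 - 39*x + 55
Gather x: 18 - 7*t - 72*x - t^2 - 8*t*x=-t^2 - 7*t + x*(-8*t - 72) + 18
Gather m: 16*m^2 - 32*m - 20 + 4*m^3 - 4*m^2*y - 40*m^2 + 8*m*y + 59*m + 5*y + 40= 4*m^3 + m^2*(-4*y - 24) + m*(8*y + 27) + 5*y + 20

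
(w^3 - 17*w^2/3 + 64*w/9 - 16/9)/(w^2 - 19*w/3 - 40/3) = (-9*w^3 + 51*w^2 - 64*w + 16)/(3*(-3*w^2 + 19*w + 40))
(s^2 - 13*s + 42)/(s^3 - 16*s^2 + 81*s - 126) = 1/(s - 3)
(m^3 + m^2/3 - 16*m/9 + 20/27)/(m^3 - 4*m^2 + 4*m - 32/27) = (3*m + 5)/(3*m - 8)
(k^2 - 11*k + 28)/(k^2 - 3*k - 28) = (k - 4)/(k + 4)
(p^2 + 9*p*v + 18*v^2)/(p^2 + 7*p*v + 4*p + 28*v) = (p^2 + 9*p*v + 18*v^2)/(p^2 + 7*p*v + 4*p + 28*v)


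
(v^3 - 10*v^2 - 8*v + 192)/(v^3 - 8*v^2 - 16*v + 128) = (v - 6)/(v - 4)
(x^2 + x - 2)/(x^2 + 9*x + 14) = (x - 1)/(x + 7)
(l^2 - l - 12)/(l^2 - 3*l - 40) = (-l^2 + l + 12)/(-l^2 + 3*l + 40)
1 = 1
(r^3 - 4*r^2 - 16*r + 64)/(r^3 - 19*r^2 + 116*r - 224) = (r^2 - 16)/(r^2 - 15*r + 56)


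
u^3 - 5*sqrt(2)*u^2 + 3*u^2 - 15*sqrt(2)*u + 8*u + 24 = (u + 3)*(u - 4*sqrt(2))*(u - sqrt(2))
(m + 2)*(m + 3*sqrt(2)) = m^2 + 2*m + 3*sqrt(2)*m + 6*sqrt(2)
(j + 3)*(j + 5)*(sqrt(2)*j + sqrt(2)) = sqrt(2)*j^3 + 9*sqrt(2)*j^2 + 23*sqrt(2)*j + 15*sqrt(2)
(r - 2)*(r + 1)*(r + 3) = r^3 + 2*r^2 - 5*r - 6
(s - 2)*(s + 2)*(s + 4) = s^3 + 4*s^2 - 4*s - 16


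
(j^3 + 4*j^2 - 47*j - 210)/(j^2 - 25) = (j^2 - j - 42)/(j - 5)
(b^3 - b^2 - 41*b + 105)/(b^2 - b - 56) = (b^2 - 8*b + 15)/(b - 8)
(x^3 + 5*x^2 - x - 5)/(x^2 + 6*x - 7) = (x^2 + 6*x + 5)/(x + 7)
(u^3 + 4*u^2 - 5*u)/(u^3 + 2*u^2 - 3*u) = (u + 5)/(u + 3)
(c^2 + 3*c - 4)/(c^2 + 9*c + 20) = (c - 1)/(c + 5)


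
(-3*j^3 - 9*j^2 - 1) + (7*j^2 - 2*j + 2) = -3*j^3 - 2*j^2 - 2*j + 1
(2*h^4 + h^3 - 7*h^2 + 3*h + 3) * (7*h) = 14*h^5 + 7*h^4 - 49*h^3 + 21*h^2 + 21*h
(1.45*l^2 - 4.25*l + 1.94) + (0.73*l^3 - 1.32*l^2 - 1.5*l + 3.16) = 0.73*l^3 + 0.13*l^2 - 5.75*l + 5.1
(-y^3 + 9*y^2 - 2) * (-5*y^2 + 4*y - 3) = 5*y^5 - 49*y^4 + 39*y^3 - 17*y^2 - 8*y + 6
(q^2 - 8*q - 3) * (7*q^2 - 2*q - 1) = 7*q^4 - 58*q^3 - 6*q^2 + 14*q + 3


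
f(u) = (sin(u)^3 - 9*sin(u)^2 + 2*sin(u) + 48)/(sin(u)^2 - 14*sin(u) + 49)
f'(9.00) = -0.20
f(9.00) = 1.09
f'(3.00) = -0.29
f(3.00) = 1.02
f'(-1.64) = -0.03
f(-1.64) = 0.56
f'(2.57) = -0.15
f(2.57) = 1.12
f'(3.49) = -0.37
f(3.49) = 0.86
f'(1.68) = -0.00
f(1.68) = 1.17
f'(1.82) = -0.01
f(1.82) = 1.17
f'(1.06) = 0.04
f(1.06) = 1.16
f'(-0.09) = 0.34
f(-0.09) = 0.95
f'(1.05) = 0.04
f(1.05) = 1.16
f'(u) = (-2*sin(u)*cos(u) + 14*cos(u))*(sin(u)^3 - 9*sin(u)^2 + 2*sin(u) + 48)/(sin(u)^2 - 14*sin(u) + 49)^2 + (3*sin(u)^2*cos(u) - 18*sin(u)*cos(u) + 2*cos(u))/(sin(u)^2 - 14*sin(u) + 49) = (sin(u)^3 - 21*sin(u)^2 + 124*sin(u) - 110)*cos(u)/(sin(u) - 7)^3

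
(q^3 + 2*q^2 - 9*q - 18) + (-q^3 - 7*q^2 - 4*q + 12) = -5*q^2 - 13*q - 6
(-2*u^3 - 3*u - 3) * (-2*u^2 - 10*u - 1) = 4*u^5 + 20*u^4 + 8*u^3 + 36*u^2 + 33*u + 3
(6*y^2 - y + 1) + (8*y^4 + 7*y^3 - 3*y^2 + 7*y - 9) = 8*y^4 + 7*y^3 + 3*y^2 + 6*y - 8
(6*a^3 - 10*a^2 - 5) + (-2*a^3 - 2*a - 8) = 4*a^3 - 10*a^2 - 2*a - 13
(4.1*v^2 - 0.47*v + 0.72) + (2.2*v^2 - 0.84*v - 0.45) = 6.3*v^2 - 1.31*v + 0.27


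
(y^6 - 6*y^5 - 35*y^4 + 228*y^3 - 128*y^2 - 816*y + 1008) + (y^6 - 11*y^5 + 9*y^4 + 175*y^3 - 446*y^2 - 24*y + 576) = 2*y^6 - 17*y^5 - 26*y^4 + 403*y^3 - 574*y^2 - 840*y + 1584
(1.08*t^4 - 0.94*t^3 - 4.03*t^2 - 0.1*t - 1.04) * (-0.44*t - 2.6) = -0.4752*t^5 - 2.3944*t^4 + 4.2172*t^3 + 10.522*t^2 + 0.7176*t + 2.704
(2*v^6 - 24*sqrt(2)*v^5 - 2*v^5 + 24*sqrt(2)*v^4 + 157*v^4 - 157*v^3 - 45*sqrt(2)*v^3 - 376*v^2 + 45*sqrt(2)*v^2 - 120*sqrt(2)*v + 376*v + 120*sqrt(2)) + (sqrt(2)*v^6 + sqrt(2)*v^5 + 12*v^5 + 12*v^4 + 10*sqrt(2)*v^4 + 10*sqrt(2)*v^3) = sqrt(2)*v^6 + 2*v^6 - 23*sqrt(2)*v^5 + 10*v^5 + 34*sqrt(2)*v^4 + 169*v^4 - 157*v^3 - 35*sqrt(2)*v^3 - 376*v^2 + 45*sqrt(2)*v^2 - 120*sqrt(2)*v + 376*v + 120*sqrt(2)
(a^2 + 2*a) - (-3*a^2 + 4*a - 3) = 4*a^2 - 2*a + 3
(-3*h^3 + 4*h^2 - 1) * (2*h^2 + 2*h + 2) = -6*h^5 + 2*h^4 + 2*h^3 + 6*h^2 - 2*h - 2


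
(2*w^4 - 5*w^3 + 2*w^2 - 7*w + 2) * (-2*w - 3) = -4*w^5 + 4*w^4 + 11*w^3 + 8*w^2 + 17*w - 6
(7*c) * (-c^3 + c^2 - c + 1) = -7*c^4 + 7*c^3 - 7*c^2 + 7*c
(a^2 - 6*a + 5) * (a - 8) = a^3 - 14*a^2 + 53*a - 40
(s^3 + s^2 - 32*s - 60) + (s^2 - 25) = s^3 + 2*s^2 - 32*s - 85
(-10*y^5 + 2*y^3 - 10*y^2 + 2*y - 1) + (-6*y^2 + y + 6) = -10*y^5 + 2*y^3 - 16*y^2 + 3*y + 5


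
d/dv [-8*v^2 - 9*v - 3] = -16*v - 9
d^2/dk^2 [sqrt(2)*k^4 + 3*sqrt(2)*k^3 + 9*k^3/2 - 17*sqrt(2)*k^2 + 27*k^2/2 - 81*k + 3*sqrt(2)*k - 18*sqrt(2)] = 12*sqrt(2)*k^2 + 18*sqrt(2)*k + 27*k - 34*sqrt(2) + 27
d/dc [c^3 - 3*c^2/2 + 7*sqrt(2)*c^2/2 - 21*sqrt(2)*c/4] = 3*c^2 - 3*c + 7*sqrt(2)*c - 21*sqrt(2)/4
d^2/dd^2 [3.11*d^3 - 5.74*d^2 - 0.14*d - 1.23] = 18.66*d - 11.48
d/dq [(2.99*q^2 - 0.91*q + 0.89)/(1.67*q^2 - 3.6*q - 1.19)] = (-9.2443*q^2 - 10.0888*q + 4.2869)/(2.7889*q^4 - 12.024*q^3 + 8.9854*q^2 + 8.568*q + 1.4161)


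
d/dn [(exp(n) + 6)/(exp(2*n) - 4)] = (-2*(exp(n) + 6)*exp(n) + exp(2*n) - 4)*exp(n)/(exp(2*n) - 4)^2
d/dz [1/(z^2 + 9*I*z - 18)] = (-2*z - 9*I)/(z^2 + 9*I*z - 18)^2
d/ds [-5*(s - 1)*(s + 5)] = -10*s - 20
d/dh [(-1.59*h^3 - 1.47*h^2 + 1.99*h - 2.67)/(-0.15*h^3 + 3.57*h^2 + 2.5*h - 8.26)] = (1.11022302462516e-16*h^5 - 5.8968*h^4 - 7.353*h^3 + 27.4194*h^2 + 43.3482*h - 9.7624)/(0.0225*h^6 - 1.071*h^5 + 11.9949*h^4 + 20.328*h^3 - 52.7264*h^2 - 41.3*h + 68.2276)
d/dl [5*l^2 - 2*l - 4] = 10*l - 2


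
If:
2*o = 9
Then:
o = 9/2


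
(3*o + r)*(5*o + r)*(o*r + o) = 15*o^3*r + 15*o^3 + 8*o^2*r^2 + 8*o^2*r + o*r^3 + o*r^2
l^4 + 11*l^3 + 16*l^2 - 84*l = l*(l - 2)*(l + 6)*(l + 7)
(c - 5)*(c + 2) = c^2 - 3*c - 10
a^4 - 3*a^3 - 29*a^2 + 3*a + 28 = (a - 7)*(a - 1)*(a + 1)*(a + 4)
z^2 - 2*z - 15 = (z - 5)*(z + 3)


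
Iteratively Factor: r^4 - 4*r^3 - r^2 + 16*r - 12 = (r - 1)*(r^3 - 3*r^2 - 4*r + 12) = (r - 2)*(r - 1)*(r^2 - r - 6) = (r - 2)*(r - 1)*(r + 2)*(r - 3)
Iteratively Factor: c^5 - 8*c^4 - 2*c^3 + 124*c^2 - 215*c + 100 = (c + 4)*(c^4 - 12*c^3 + 46*c^2 - 60*c + 25) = (c - 5)*(c + 4)*(c^3 - 7*c^2 + 11*c - 5) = (c - 5)*(c - 1)*(c + 4)*(c^2 - 6*c + 5) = (c - 5)^2*(c - 1)*(c + 4)*(c - 1)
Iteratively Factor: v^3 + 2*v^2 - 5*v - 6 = (v + 3)*(v^2 - v - 2) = (v + 1)*(v + 3)*(v - 2)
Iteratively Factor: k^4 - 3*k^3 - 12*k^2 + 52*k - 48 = (k - 3)*(k^3 - 12*k + 16) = (k - 3)*(k - 2)*(k^2 + 2*k - 8) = (k - 3)*(k - 2)^2*(k + 4)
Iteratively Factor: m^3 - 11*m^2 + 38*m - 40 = (m - 5)*(m^2 - 6*m + 8) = (m - 5)*(m - 2)*(m - 4)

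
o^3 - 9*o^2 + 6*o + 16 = (o - 8)*(o - 2)*(o + 1)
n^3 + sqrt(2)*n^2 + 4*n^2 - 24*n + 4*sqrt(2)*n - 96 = (n + 4)*(n - 3*sqrt(2))*(n + 4*sqrt(2))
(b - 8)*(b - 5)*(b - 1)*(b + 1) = b^4 - 13*b^3 + 39*b^2 + 13*b - 40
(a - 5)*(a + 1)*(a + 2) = a^3 - 2*a^2 - 13*a - 10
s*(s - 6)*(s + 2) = s^3 - 4*s^2 - 12*s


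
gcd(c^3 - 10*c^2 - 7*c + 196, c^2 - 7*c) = c - 7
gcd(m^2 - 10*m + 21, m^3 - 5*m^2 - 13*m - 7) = m - 7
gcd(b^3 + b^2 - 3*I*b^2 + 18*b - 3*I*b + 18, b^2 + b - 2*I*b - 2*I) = b + 1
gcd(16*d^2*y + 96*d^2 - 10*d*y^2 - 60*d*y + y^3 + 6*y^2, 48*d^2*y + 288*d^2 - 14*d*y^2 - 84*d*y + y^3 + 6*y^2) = -8*d*y - 48*d + y^2 + 6*y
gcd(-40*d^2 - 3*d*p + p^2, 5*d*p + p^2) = 5*d + p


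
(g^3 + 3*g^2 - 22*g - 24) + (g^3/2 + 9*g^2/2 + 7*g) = 3*g^3/2 + 15*g^2/2 - 15*g - 24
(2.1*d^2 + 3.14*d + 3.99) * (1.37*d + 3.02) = 2.877*d^3 + 10.6438*d^2 + 14.9491*d + 12.0498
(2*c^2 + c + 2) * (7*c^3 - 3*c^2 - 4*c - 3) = 14*c^5 + c^4 + 3*c^3 - 16*c^2 - 11*c - 6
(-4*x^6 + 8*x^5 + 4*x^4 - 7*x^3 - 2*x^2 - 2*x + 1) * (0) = 0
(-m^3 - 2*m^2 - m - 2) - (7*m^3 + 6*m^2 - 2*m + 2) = -8*m^3 - 8*m^2 + m - 4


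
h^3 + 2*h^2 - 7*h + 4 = (h - 1)^2*(h + 4)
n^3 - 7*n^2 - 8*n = n*(n - 8)*(n + 1)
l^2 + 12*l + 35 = (l + 5)*(l + 7)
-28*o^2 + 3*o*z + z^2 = (-4*o + z)*(7*o + z)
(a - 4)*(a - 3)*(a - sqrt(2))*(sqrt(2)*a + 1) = sqrt(2)*a^4 - 7*sqrt(2)*a^3 - a^3 + 7*a^2 + 11*sqrt(2)*a^2 - 12*a + 7*sqrt(2)*a - 12*sqrt(2)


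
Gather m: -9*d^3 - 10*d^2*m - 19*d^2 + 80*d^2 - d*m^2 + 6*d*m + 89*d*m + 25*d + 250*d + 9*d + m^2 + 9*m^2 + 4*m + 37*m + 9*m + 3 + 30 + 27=-9*d^3 + 61*d^2 + 284*d + m^2*(10 - d) + m*(-10*d^2 + 95*d + 50) + 60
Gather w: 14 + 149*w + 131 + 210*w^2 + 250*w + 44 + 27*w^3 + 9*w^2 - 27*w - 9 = 27*w^3 + 219*w^2 + 372*w + 180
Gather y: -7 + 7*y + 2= 7*y - 5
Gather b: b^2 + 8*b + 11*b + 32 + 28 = b^2 + 19*b + 60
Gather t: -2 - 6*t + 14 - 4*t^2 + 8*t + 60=-4*t^2 + 2*t + 72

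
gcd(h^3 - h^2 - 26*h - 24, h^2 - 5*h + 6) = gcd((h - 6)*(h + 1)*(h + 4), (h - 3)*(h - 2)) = 1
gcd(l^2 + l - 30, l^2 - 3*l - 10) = l - 5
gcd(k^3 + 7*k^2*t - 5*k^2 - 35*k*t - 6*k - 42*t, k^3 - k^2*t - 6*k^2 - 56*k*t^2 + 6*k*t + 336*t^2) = k^2 + 7*k*t - 6*k - 42*t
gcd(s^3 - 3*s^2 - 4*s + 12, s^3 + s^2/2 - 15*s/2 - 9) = s^2 - s - 6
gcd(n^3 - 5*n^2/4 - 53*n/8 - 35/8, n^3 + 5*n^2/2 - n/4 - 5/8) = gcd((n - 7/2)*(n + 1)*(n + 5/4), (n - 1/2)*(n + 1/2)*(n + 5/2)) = 1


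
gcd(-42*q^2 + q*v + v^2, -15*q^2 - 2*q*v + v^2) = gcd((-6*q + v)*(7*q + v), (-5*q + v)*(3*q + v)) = 1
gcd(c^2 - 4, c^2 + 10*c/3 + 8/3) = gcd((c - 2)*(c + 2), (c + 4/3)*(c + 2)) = c + 2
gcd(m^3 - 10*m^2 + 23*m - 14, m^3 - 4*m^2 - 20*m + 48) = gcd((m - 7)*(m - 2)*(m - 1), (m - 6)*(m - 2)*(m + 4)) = m - 2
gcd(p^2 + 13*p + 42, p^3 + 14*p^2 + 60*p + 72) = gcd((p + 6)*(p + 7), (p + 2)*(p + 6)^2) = p + 6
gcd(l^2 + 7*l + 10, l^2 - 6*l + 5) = 1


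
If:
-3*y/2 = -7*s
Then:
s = 3*y/14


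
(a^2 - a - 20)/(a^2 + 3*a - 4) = (a - 5)/(a - 1)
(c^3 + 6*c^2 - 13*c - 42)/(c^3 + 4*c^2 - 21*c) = (c + 2)/c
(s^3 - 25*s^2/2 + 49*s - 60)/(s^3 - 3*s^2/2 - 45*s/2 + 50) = (s - 6)/(s + 5)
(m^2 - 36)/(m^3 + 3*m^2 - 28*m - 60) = (m - 6)/(m^2 - 3*m - 10)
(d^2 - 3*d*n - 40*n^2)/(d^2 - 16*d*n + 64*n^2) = (d + 5*n)/(d - 8*n)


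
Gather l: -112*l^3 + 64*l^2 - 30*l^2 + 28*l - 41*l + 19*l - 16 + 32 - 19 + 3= -112*l^3 + 34*l^2 + 6*l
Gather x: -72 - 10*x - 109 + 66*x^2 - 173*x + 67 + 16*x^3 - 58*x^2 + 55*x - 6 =16*x^3 + 8*x^2 - 128*x - 120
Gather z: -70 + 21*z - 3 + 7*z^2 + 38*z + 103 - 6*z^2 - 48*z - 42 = z^2 + 11*z - 12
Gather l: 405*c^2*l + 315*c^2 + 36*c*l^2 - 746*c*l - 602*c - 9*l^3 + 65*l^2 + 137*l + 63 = 315*c^2 - 602*c - 9*l^3 + l^2*(36*c + 65) + l*(405*c^2 - 746*c + 137) + 63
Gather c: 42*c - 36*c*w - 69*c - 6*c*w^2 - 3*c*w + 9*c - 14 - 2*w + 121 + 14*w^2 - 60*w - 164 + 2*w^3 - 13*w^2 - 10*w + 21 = c*(-6*w^2 - 39*w - 18) + 2*w^3 + w^2 - 72*w - 36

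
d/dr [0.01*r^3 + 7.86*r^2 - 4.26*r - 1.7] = 0.03*r^2 + 15.72*r - 4.26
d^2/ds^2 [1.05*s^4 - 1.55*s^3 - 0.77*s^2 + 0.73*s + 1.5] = 12.6*s^2 - 9.3*s - 1.54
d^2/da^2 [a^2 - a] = 2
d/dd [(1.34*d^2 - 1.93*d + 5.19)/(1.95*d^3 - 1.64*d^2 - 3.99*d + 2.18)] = (-2.613*d^4 + 7.527*d^3 - 38.8733*d^2 + 22.8656*d + 16.5007)/(3.8025*d^6 - 6.396*d^5 - 12.8714*d^4 + 21.5892*d^3 + 8.7697*d^2 - 17.3964*d + 4.7524)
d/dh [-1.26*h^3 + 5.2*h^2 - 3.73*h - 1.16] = -3.78*h^2 + 10.4*h - 3.73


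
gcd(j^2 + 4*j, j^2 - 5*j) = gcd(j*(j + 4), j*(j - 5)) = j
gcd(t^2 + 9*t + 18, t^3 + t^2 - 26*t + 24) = t + 6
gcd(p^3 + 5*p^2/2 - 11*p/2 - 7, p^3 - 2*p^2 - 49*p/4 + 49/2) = p^2 + 3*p/2 - 7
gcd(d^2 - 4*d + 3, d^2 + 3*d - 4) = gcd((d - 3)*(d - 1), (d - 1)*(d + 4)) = d - 1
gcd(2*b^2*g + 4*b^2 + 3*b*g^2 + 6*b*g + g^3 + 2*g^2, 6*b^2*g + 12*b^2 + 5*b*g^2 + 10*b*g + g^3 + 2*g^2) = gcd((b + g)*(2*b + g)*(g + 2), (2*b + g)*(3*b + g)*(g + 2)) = 2*b*g + 4*b + g^2 + 2*g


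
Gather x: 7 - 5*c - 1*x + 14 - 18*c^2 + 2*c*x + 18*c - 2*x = -18*c^2 + 13*c + x*(2*c - 3) + 21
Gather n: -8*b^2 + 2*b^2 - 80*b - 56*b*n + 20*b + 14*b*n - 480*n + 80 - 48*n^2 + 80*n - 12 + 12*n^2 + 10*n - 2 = -6*b^2 - 60*b - 36*n^2 + n*(-42*b - 390) + 66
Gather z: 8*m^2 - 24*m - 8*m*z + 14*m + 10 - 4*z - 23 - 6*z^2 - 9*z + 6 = 8*m^2 - 10*m - 6*z^2 + z*(-8*m - 13) - 7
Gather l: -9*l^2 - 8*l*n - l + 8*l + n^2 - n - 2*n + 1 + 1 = -9*l^2 + l*(7 - 8*n) + n^2 - 3*n + 2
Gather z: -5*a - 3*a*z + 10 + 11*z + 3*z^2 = -5*a + 3*z^2 + z*(11 - 3*a) + 10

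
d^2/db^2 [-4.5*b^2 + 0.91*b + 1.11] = -9.00000000000000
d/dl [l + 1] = 1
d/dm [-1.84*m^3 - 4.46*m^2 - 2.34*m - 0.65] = -5.52*m^2 - 8.92*m - 2.34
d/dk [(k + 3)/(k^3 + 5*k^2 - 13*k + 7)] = 2*(-k^2 - 8*k - 23)/(k^5 + 11*k^4 + 10*k^3 - 106*k^2 + 133*k - 49)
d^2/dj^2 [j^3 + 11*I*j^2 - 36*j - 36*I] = 6*j + 22*I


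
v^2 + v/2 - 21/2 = (v - 3)*(v + 7/2)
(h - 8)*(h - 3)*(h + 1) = h^3 - 10*h^2 + 13*h + 24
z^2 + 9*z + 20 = (z + 4)*(z + 5)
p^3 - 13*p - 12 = (p - 4)*(p + 1)*(p + 3)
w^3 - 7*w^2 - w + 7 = (w - 7)*(w - 1)*(w + 1)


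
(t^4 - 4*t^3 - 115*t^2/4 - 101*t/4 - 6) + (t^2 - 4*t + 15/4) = t^4 - 4*t^3 - 111*t^2/4 - 117*t/4 - 9/4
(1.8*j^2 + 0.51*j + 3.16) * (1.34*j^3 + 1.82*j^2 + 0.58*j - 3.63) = 2.412*j^5 + 3.9594*j^4 + 6.2066*j^3 - 0.486999999999999*j^2 - 0.0185*j - 11.4708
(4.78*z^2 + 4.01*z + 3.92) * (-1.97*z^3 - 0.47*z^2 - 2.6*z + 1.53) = -9.4166*z^5 - 10.1463*z^4 - 22.0351*z^3 - 4.955*z^2 - 4.0567*z + 5.9976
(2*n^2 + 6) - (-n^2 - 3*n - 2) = 3*n^2 + 3*n + 8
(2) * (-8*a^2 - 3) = -16*a^2 - 6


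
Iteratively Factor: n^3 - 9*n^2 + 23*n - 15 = (n - 3)*(n^2 - 6*n + 5) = (n - 3)*(n - 1)*(n - 5)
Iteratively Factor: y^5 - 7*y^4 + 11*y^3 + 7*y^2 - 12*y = (y + 1)*(y^4 - 8*y^3 + 19*y^2 - 12*y) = (y - 1)*(y + 1)*(y^3 - 7*y^2 + 12*y) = (y - 3)*(y - 1)*(y + 1)*(y^2 - 4*y) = (y - 4)*(y - 3)*(y - 1)*(y + 1)*(y)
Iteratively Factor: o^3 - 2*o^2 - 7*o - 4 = (o + 1)*(o^2 - 3*o - 4) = (o - 4)*(o + 1)*(o + 1)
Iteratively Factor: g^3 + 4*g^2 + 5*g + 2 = (g + 2)*(g^2 + 2*g + 1) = (g + 1)*(g + 2)*(g + 1)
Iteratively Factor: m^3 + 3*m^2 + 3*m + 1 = (m + 1)*(m^2 + 2*m + 1) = (m + 1)^2*(m + 1)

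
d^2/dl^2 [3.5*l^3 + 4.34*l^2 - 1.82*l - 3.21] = 21.0*l + 8.68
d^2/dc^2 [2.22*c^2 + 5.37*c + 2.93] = 4.44000000000000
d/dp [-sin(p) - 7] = -cos(p)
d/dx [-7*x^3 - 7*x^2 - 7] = 7*x*(-3*x - 2)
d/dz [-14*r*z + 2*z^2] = -14*r + 4*z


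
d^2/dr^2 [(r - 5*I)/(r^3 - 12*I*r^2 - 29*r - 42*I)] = 2*(-(r - 5*I)*(-3*r^2 + 24*I*r + 29)^2 + (-3*r^2 + 24*I*r - 3*(r - 5*I)*(r - 4*I) + 29)*(-r^3 + 12*I*r^2 + 29*r + 42*I))/(-r^3 + 12*I*r^2 + 29*r + 42*I)^3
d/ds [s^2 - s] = 2*s - 1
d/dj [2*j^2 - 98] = 4*j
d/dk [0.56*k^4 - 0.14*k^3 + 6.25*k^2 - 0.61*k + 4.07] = 2.24*k^3 - 0.42*k^2 + 12.5*k - 0.61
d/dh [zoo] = 0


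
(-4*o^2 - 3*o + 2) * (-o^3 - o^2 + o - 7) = 4*o^5 + 7*o^4 - 3*o^3 + 23*o^2 + 23*o - 14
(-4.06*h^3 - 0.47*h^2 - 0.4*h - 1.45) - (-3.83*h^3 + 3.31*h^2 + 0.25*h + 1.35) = -0.23*h^3 - 3.78*h^2 - 0.65*h - 2.8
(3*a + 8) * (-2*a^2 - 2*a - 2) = -6*a^3 - 22*a^2 - 22*a - 16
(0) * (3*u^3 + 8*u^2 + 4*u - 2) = 0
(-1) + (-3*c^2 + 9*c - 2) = -3*c^2 + 9*c - 3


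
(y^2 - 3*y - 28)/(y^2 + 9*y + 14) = (y^2 - 3*y - 28)/(y^2 + 9*y + 14)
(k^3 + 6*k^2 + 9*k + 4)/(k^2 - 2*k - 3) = (k^2 + 5*k + 4)/(k - 3)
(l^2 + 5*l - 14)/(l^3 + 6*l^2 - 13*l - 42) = (l - 2)/(l^2 - l - 6)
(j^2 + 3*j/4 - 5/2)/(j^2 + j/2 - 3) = (4*j - 5)/(2*(2*j - 3))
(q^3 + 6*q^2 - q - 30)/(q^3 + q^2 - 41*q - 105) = (q - 2)/(q - 7)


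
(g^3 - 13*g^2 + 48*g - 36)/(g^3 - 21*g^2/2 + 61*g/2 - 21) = 2*(g - 6)/(2*g - 7)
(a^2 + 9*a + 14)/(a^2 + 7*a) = (a + 2)/a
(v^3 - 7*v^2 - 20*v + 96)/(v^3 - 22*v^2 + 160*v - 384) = (v^2 + v - 12)/(v^2 - 14*v + 48)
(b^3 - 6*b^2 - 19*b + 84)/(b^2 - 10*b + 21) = b + 4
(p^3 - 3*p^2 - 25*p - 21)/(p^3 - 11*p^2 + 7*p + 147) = (p + 1)/(p - 7)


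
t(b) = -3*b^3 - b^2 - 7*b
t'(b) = -9*b^2 - 2*b - 7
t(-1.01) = 9.14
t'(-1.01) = -14.16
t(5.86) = -679.05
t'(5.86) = -327.78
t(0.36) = -2.79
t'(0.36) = -8.89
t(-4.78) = 338.26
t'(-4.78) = -203.08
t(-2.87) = 82.77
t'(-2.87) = -75.39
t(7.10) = -1173.84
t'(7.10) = -474.89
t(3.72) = -194.31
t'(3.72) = -138.99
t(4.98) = -430.18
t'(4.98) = -240.16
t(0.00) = 0.00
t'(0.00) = -7.00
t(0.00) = 0.00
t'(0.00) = -7.00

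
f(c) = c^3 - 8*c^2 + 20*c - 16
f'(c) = 3*c^2 - 16*c + 20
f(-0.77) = -36.60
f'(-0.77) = 34.10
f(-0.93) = -42.32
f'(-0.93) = 37.47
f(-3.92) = -277.57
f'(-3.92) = 128.82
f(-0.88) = -40.48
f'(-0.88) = 36.40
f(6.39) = 46.06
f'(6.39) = 40.26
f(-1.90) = -89.74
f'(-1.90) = 61.23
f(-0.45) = -26.71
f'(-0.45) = 27.81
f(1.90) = -0.02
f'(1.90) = 0.43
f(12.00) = 800.00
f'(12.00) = 260.00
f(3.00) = -1.00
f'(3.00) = -1.00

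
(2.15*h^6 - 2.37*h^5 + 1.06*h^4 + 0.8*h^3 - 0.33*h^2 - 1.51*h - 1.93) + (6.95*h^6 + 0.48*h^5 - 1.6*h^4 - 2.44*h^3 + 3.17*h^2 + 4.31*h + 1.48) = 9.1*h^6 - 1.89*h^5 - 0.54*h^4 - 1.64*h^3 + 2.84*h^2 + 2.8*h - 0.45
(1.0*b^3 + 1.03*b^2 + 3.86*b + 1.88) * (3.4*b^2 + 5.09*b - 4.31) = 3.4*b^5 + 8.592*b^4 + 14.0567*b^3 + 21.6001*b^2 - 7.0674*b - 8.1028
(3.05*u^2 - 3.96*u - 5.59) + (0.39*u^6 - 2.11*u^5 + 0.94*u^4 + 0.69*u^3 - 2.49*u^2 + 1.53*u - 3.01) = 0.39*u^6 - 2.11*u^5 + 0.94*u^4 + 0.69*u^3 + 0.56*u^2 - 2.43*u - 8.6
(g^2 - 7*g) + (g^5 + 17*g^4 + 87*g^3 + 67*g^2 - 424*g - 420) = g^5 + 17*g^4 + 87*g^3 + 68*g^2 - 431*g - 420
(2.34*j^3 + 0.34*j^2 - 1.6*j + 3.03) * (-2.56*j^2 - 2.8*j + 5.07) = -5.9904*j^5 - 7.4224*j^4 + 15.0078*j^3 - 1.553*j^2 - 16.596*j + 15.3621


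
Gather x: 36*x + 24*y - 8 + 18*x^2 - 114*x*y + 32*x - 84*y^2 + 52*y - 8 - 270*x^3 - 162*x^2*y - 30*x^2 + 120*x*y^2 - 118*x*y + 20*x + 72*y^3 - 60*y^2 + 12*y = -270*x^3 + x^2*(-162*y - 12) + x*(120*y^2 - 232*y + 88) + 72*y^3 - 144*y^2 + 88*y - 16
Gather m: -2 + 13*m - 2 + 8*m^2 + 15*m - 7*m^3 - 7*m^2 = -7*m^3 + m^2 + 28*m - 4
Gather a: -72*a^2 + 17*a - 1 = -72*a^2 + 17*a - 1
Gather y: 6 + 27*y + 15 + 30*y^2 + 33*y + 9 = 30*y^2 + 60*y + 30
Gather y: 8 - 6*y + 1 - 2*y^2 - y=-2*y^2 - 7*y + 9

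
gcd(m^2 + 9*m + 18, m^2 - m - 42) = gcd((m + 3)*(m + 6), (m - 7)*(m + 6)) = m + 6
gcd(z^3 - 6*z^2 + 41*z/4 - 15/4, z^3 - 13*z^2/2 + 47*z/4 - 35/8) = z^2 - 3*z + 5/4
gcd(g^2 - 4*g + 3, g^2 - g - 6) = g - 3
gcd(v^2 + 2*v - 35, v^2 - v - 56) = v + 7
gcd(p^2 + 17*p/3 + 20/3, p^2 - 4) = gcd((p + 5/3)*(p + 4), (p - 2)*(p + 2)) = 1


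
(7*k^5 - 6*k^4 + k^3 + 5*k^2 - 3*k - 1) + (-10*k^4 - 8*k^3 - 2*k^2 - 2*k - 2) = 7*k^5 - 16*k^4 - 7*k^3 + 3*k^2 - 5*k - 3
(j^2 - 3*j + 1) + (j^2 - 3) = 2*j^2 - 3*j - 2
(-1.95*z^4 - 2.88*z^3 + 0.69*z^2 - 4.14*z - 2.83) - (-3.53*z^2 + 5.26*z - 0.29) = -1.95*z^4 - 2.88*z^3 + 4.22*z^2 - 9.4*z - 2.54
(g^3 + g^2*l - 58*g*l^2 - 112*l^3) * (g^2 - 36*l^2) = g^5 + g^4*l - 94*g^3*l^2 - 148*g^2*l^3 + 2088*g*l^4 + 4032*l^5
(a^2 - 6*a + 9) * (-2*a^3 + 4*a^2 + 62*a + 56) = -2*a^5 + 16*a^4 + 20*a^3 - 280*a^2 + 222*a + 504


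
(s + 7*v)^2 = s^2 + 14*s*v + 49*v^2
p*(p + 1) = p^2 + p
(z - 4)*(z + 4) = z^2 - 16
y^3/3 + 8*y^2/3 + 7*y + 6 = (y/3 + 1)*(y + 2)*(y + 3)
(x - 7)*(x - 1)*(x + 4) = x^3 - 4*x^2 - 25*x + 28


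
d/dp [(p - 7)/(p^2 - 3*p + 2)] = (p^2 - 3*p - (p - 7)*(2*p - 3) + 2)/(p^2 - 3*p + 2)^2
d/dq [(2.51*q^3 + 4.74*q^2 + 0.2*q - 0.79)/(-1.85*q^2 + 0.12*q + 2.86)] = (-4.6435*q^4 + 0.602399999999999*q^3 + 22.4746*q^2 + 24.1898*q + 0.6668)/(3.4225*q^4 - 0.444*q^3 - 10.5676*q^2 + 0.6864*q + 8.1796)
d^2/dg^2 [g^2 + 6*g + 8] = 2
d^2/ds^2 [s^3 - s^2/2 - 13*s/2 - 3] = 6*s - 1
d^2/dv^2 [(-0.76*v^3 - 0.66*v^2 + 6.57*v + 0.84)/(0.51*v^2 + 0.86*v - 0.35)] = (-2.22044604925031e-16*v^5 - 1.77635683940025e-15*v^4 + 2.601154*v^3 + 1.976604*v^2 + 8.688414*v + 5.335848)/(0.132651*v^6 + 0.671058*v^5 + 0.858483*v^4 - 0.285004*v^3 - 0.589155*v^2 + 0.31605*v - 0.042875)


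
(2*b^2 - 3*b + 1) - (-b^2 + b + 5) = 3*b^2 - 4*b - 4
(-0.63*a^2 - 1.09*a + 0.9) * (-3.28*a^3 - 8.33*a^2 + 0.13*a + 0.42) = 2.0664*a^5 + 8.8231*a^4 + 6.0458*a^3 - 7.9033*a^2 - 0.3408*a + 0.378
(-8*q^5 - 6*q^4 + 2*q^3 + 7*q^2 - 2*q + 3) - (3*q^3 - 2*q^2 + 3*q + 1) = -8*q^5 - 6*q^4 - q^3 + 9*q^2 - 5*q + 2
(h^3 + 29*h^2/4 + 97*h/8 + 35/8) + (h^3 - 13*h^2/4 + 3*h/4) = 2*h^3 + 4*h^2 + 103*h/8 + 35/8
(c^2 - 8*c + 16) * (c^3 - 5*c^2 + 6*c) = c^5 - 13*c^4 + 62*c^3 - 128*c^2 + 96*c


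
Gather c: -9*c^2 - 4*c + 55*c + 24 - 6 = -9*c^2 + 51*c + 18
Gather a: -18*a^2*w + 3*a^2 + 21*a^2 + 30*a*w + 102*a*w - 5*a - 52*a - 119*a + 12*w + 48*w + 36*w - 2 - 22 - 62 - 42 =a^2*(24 - 18*w) + a*(132*w - 176) + 96*w - 128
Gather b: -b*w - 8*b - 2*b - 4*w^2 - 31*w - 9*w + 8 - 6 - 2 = b*(-w - 10) - 4*w^2 - 40*w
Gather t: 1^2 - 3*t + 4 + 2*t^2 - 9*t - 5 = 2*t^2 - 12*t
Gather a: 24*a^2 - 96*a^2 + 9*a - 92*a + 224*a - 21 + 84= -72*a^2 + 141*a + 63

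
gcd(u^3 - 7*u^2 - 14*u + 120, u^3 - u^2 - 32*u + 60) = u - 5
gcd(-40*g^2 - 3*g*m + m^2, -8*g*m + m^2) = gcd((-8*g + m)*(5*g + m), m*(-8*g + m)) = 8*g - m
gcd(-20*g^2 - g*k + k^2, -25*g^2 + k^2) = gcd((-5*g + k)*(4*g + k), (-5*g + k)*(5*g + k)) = 5*g - k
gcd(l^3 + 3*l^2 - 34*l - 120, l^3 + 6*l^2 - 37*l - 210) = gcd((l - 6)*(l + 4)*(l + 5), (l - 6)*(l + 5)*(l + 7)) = l^2 - l - 30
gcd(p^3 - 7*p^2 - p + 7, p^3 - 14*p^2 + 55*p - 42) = p^2 - 8*p + 7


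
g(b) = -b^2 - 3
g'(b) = -2*b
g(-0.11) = -3.01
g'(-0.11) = 0.22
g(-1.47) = -5.16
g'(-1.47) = 2.94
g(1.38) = -4.90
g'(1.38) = -2.76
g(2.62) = -9.86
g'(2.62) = -5.24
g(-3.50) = -15.25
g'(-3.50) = 7.00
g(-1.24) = -4.54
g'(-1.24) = 2.48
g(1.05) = -4.10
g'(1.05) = -2.10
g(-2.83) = -11.01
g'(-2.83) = 5.66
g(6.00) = -39.00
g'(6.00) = -12.00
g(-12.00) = -147.00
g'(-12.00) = 24.00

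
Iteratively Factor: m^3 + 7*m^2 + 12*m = (m + 3)*(m^2 + 4*m) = (m + 3)*(m + 4)*(m)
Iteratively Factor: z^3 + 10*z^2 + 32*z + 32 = (z + 2)*(z^2 + 8*z + 16) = (z + 2)*(z + 4)*(z + 4)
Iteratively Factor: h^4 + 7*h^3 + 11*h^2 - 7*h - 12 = (h + 4)*(h^3 + 3*h^2 - h - 3) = (h + 1)*(h + 4)*(h^2 + 2*h - 3) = (h + 1)*(h + 3)*(h + 4)*(h - 1)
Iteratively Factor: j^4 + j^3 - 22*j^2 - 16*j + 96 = (j + 3)*(j^3 - 2*j^2 - 16*j + 32) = (j - 2)*(j + 3)*(j^2 - 16) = (j - 2)*(j + 3)*(j + 4)*(j - 4)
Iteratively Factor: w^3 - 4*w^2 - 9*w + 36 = (w + 3)*(w^2 - 7*w + 12) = (w - 4)*(w + 3)*(w - 3)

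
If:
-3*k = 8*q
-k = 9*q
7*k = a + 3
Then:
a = -3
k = 0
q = 0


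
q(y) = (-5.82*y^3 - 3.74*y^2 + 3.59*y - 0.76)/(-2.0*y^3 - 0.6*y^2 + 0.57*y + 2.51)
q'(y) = (-17.46*y^2 - 7.48*y + 3.59)/(-2.0*y^3 - 0.6*y^2 + 0.57*y + 2.51) + (6.0*y^2 + 1.2*y - 0.57)*(-5.82*y^3 - 3.74*y^2 + 3.59*y - 0.76)/(-2.0*y^3 - 0.6*y^2 + 0.57*y + 2.51)^2 = (-3.988*y^4 + 7.7252*y^3 - 48.3624*y^2 - 19.6868*y + 9.4441)/(4.0*y^6 + 2.4*y^5 - 1.92*y^4 - 10.724*y^3 - 2.6871*y^2 + 2.8614*y + 6.3001)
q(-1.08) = -0.45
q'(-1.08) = -2.96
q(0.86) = -3.22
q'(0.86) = -24.57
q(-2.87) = 2.22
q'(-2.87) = -0.42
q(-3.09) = 2.30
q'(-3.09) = -0.34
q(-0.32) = -0.90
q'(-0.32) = 1.93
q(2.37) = 3.47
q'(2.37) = -0.49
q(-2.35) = 1.92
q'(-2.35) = -0.76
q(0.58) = -0.48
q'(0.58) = -3.40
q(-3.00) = 2.27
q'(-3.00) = -0.37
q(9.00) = 3.01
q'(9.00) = -0.01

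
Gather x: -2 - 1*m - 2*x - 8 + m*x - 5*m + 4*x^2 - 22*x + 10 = -6*m + 4*x^2 + x*(m - 24)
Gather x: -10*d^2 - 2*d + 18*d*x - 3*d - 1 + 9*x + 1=-10*d^2 - 5*d + x*(18*d + 9)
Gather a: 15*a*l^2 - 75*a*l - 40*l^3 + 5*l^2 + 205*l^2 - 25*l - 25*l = a*(15*l^2 - 75*l) - 40*l^3 + 210*l^2 - 50*l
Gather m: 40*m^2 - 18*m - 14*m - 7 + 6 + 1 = 40*m^2 - 32*m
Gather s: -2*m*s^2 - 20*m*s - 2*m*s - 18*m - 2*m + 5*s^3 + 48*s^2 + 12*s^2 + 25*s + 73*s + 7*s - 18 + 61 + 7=-20*m + 5*s^3 + s^2*(60 - 2*m) + s*(105 - 22*m) + 50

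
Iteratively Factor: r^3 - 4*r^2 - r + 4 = (r + 1)*(r^2 - 5*r + 4) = (r - 1)*(r + 1)*(r - 4)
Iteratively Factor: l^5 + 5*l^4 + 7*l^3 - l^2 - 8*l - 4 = (l + 2)*(l^4 + 3*l^3 + l^2 - 3*l - 2) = (l + 2)^2*(l^3 + l^2 - l - 1) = (l - 1)*(l + 2)^2*(l^2 + 2*l + 1) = (l - 1)*(l + 1)*(l + 2)^2*(l + 1)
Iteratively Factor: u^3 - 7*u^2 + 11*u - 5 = (u - 5)*(u^2 - 2*u + 1) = (u - 5)*(u - 1)*(u - 1)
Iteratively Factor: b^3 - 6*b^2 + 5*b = (b - 1)*(b^2 - 5*b) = (b - 5)*(b - 1)*(b)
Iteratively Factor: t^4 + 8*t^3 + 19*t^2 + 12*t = (t + 1)*(t^3 + 7*t^2 + 12*t) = (t + 1)*(t + 4)*(t^2 + 3*t) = (t + 1)*(t + 3)*(t + 4)*(t)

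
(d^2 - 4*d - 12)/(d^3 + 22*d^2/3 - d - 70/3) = 3*(d - 6)/(3*d^2 + 16*d - 35)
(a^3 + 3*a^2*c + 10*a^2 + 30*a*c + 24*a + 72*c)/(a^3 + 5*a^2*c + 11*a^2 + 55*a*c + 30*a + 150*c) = (a^2 + 3*a*c + 4*a + 12*c)/(a^2 + 5*a*c + 5*a + 25*c)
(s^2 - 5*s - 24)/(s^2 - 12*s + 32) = (s + 3)/(s - 4)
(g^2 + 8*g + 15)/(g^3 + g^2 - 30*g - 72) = (g + 5)/(g^2 - 2*g - 24)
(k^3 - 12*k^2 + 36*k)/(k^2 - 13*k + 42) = k*(k - 6)/(k - 7)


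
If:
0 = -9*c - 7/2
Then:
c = -7/18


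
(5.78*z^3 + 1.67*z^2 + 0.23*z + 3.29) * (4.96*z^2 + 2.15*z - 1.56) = 28.6688*z^5 + 20.7102*z^4 - 4.2855*z^3 + 14.2077*z^2 + 6.7147*z - 5.1324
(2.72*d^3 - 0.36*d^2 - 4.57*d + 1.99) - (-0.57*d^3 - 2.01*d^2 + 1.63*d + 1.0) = 3.29*d^3 + 1.65*d^2 - 6.2*d + 0.99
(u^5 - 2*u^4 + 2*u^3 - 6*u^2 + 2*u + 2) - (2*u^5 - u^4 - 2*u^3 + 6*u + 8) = -u^5 - u^4 + 4*u^3 - 6*u^2 - 4*u - 6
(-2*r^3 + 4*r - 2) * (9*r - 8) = -18*r^4 + 16*r^3 + 36*r^2 - 50*r + 16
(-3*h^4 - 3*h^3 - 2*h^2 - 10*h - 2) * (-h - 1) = 3*h^5 + 6*h^4 + 5*h^3 + 12*h^2 + 12*h + 2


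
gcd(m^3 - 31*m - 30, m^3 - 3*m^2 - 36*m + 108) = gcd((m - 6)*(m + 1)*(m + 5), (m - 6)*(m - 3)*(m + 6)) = m - 6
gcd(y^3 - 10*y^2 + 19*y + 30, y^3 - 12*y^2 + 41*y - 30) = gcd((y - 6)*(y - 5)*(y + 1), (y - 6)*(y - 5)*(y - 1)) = y^2 - 11*y + 30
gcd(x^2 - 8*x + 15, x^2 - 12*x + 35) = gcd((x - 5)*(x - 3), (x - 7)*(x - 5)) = x - 5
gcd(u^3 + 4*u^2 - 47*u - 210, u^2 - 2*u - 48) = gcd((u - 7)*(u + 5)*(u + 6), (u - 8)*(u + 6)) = u + 6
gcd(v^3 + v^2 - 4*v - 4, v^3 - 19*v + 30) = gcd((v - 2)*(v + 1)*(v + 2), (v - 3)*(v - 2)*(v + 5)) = v - 2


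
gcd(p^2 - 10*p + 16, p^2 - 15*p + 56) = p - 8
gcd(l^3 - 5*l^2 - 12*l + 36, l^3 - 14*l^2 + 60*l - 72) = l^2 - 8*l + 12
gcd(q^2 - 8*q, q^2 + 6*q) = q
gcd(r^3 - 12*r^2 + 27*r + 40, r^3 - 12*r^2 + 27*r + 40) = r^3 - 12*r^2 + 27*r + 40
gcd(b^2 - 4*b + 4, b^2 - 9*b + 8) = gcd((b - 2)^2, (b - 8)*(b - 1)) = 1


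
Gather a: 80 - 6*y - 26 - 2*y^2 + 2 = -2*y^2 - 6*y + 56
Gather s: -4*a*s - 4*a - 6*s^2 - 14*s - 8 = -4*a - 6*s^2 + s*(-4*a - 14) - 8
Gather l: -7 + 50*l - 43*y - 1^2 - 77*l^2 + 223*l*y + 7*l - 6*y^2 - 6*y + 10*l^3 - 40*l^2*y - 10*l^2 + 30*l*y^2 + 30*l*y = 10*l^3 + l^2*(-40*y - 87) + l*(30*y^2 + 253*y + 57) - 6*y^2 - 49*y - 8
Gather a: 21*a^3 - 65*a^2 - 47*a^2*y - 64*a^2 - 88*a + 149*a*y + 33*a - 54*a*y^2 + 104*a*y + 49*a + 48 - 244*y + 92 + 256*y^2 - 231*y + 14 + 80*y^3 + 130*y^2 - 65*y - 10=21*a^3 + a^2*(-47*y - 129) + a*(-54*y^2 + 253*y - 6) + 80*y^3 + 386*y^2 - 540*y + 144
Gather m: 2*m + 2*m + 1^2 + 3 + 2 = 4*m + 6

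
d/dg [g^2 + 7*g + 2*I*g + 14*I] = 2*g + 7 + 2*I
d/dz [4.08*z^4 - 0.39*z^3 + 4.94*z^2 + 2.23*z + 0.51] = 16.32*z^3 - 1.17*z^2 + 9.88*z + 2.23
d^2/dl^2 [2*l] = 0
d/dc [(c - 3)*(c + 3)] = 2*c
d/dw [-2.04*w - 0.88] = -2.04000000000000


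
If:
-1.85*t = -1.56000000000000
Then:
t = 0.84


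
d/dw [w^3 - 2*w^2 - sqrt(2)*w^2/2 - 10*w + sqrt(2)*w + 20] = 3*w^2 - 4*w - sqrt(2)*w - 10 + sqrt(2)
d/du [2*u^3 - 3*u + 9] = 6*u^2 - 3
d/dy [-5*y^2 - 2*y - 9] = -10*y - 2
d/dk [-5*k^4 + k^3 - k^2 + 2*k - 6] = -20*k^3 + 3*k^2 - 2*k + 2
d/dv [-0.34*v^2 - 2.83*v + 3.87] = -0.68*v - 2.83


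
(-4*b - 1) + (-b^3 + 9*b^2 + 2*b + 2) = -b^3 + 9*b^2 - 2*b + 1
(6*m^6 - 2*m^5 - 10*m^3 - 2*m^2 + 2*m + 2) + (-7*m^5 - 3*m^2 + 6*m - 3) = 6*m^6 - 9*m^5 - 10*m^3 - 5*m^2 + 8*m - 1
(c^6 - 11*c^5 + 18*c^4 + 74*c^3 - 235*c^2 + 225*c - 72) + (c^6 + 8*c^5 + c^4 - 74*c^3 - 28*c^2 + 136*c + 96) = 2*c^6 - 3*c^5 + 19*c^4 - 263*c^2 + 361*c + 24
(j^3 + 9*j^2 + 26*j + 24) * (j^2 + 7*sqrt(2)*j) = j^5 + 9*j^4 + 7*sqrt(2)*j^4 + 26*j^3 + 63*sqrt(2)*j^3 + 24*j^2 + 182*sqrt(2)*j^2 + 168*sqrt(2)*j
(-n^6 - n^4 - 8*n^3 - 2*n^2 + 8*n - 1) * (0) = 0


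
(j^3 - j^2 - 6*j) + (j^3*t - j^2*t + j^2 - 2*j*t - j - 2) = j^3*t + j^3 - j^2*t - 2*j*t - 7*j - 2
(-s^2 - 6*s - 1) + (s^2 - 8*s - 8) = -14*s - 9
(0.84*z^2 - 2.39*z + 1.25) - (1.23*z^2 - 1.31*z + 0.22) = -0.39*z^2 - 1.08*z + 1.03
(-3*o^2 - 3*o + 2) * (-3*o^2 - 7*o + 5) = 9*o^4 + 30*o^3 - 29*o + 10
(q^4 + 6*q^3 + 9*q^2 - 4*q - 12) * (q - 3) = q^5 + 3*q^4 - 9*q^3 - 31*q^2 + 36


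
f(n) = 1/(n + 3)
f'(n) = -1/(n + 3)^2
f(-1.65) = 0.74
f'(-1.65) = -0.55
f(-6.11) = -0.32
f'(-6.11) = -0.10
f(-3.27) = -3.70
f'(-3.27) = -13.72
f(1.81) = 0.21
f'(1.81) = -0.04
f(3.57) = 0.15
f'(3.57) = -0.02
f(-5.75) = -0.36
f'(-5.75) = -0.13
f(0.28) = 0.30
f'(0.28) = -0.09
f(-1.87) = 0.88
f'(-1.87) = -0.78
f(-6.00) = -0.33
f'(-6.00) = -0.11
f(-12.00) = -0.11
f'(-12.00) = -0.01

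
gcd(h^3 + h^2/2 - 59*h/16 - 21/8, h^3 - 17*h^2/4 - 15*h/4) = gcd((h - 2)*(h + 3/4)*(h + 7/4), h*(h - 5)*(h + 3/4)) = h + 3/4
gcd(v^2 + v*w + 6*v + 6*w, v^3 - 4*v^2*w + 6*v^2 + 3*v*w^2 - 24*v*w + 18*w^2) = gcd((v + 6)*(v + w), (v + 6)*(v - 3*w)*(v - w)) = v + 6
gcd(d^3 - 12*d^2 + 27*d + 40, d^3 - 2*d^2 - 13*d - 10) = d^2 - 4*d - 5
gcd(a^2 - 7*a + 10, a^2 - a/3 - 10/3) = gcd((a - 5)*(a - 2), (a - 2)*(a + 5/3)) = a - 2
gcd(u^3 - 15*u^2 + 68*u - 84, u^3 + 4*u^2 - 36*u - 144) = u - 6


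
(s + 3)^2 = s^2 + 6*s + 9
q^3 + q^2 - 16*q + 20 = (q - 2)^2*(q + 5)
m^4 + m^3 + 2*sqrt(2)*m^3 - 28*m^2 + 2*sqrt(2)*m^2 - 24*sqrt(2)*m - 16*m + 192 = (m - 3)*(m + 4)*(m - 2*sqrt(2))*(m + 4*sqrt(2))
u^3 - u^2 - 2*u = u*(u - 2)*(u + 1)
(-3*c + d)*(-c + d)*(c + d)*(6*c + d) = 18*c^4 - 3*c^3*d - 19*c^2*d^2 + 3*c*d^3 + d^4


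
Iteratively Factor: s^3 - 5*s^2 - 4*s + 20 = (s - 5)*(s^2 - 4) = (s - 5)*(s - 2)*(s + 2)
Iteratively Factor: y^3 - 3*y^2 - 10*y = (y - 5)*(y^2 + 2*y) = y*(y - 5)*(y + 2)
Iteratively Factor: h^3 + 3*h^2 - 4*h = (h)*(h^2 + 3*h - 4) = h*(h + 4)*(h - 1)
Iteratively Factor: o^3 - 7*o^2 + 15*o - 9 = (o - 3)*(o^2 - 4*o + 3) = (o - 3)^2*(o - 1)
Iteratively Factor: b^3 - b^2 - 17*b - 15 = (b + 3)*(b^2 - 4*b - 5) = (b + 1)*(b + 3)*(b - 5)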